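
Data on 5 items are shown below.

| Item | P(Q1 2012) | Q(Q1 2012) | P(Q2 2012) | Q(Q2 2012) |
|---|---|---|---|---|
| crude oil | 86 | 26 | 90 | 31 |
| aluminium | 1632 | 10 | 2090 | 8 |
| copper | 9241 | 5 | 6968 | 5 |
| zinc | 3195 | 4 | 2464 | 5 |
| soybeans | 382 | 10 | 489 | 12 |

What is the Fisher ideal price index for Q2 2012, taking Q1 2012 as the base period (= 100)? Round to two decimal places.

88.72

Laspeyres component (base-period weights):
ΣP(Q2 2012)Q(Q1 2012) = 90×26 + 2090×10 + 6968×5 + 2464×4 + 489×10 = 2340 + 20900 + 34840 + 9856 + 4890 = 72826
ΣP(Q1 2012)Q(Q1 2012) = 86×26 + 1632×10 + 9241×5 + 3195×4 + 382×10 = 2236 + 16320 + 46205 + 12780 + 3820 = 81361
L = 72826 / 81361 × 100 = 89.5097
Paasche component (current-period weights):
ΣP(Q2 2012)Q(Q2 2012) = 90×31 + 2090×8 + 6968×5 + 2464×5 + 489×12 = 2790 + 16720 + 34840 + 12320 + 5868 = 72538
ΣP(Q1 2012)Q(Q2 2012) = 86×31 + 1632×8 + 9241×5 + 3195×5 + 382×12 = 2666 + 13056 + 46205 + 15975 + 4584 = 82486
P = 72538 / 82486 × 100 = 87.9398
Fisher = √(L × P) = √(89.5097 × 87.9398) = 88.7213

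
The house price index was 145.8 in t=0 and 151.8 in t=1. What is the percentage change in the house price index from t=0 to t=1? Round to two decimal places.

Change = (151.8 − 145.8) / 145.8 × 100
       = 6.0 / 145.8 × 100 = 4.1152%

4.12%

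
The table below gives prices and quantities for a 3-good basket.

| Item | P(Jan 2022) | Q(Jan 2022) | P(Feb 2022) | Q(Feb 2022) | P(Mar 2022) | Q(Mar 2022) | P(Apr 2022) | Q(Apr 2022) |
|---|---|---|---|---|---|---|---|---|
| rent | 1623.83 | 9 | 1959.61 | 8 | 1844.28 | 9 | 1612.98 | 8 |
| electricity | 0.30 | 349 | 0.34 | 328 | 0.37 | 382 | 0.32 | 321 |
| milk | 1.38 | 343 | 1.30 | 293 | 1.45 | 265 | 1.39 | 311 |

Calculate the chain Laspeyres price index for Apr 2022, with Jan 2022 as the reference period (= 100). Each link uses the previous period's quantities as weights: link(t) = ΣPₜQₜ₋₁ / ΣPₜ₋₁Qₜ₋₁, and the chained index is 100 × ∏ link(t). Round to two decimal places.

99.35

Link Jan 2022→Feb 2022:
ΣP(Feb 2022)Q(Jan 2022) = 1959.61×9 + 0.34×349 + 1.30×343 = 17636.49 + 118.66 + 445.9 = 18201.05
ΣP(Jan 2022)Q(Jan 2022) = 1623.83×9 + 0.30×349 + 1.38×343 = 14614.47 + 104.7 + 473.34 = 15192.51
link = 18201.05/15192.51 = 1.198028
Link Feb 2022→Mar 2022:
ΣP(Mar 2022)Q(Feb 2022) = 1844.28×8 + 0.37×328 + 1.45×293 = 14754.24 + 121.36 + 424.85 = 15300.45
ΣP(Feb 2022)Q(Feb 2022) = 1959.61×8 + 0.34×328 + 1.30×293 = 15676.88 + 111.52 + 380.9 = 16169.3
link = 15300.45/16169.3 = 0.946265
Link Mar 2022→Apr 2022:
ΣP(Apr 2022)Q(Mar 2022) = 1612.98×9 + 0.32×382 + 1.39×265 = 14516.82 + 122.24 + 368.35 = 15007.41
ΣP(Mar 2022)Q(Mar 2022) = 1844.28×9 + 0.37×382 + 1.45×265 = 16598.52 + 141.34 + 384.25 = 17124.11
link = 15007.41/17124.11 = 0.876391
Chained index = 100 × 1.198028 × 0.946265 × 0.876391 = 99.3522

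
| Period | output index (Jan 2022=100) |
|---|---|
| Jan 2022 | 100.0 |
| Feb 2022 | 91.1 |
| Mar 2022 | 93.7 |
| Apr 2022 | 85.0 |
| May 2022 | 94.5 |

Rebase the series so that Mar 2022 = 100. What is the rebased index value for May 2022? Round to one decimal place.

100.9

Rebased(May 2022) = 94.5 / 93.7 × 100 = 100.8538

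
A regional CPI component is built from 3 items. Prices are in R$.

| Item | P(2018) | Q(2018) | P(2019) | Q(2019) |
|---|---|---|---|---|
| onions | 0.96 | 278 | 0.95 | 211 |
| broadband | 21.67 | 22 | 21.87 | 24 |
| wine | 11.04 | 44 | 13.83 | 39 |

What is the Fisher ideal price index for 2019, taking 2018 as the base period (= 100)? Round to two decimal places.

109.89

Laspeyres component (base-period weights):
ΣP(2019)Q(2018) = 0.95×278 + 21.87×22 + 13.83×44 = 264.1 + 481.14 + 608.52 = 1353.76
ΣP(2018)Q(2018) = 0.96×278 + 21.67×22 + 11.04×44 = 266.88 + 476.74 + 485.76 = 1229.38
L = 1353.76 / 1229.38 × 100 = 110.1173
Paasche component (current-period weights):
ΣP(2019)Q(2019) = 0.95×211 + 21.87×24 + 13.83×39 = 200.45 + 524.88 + 539.37 = 1264.7
ΣP(2018)Q(2019) = 0.96×211 + 21.67×24 + 11.04×39 = 202.56 + 520.08 + 430.56 = 1153.2
P = 1264.7 / 1153.2 × 100 = 109.6687
Fisher = √(L × P) = √(110.1173 × 109.6687) = 109.8928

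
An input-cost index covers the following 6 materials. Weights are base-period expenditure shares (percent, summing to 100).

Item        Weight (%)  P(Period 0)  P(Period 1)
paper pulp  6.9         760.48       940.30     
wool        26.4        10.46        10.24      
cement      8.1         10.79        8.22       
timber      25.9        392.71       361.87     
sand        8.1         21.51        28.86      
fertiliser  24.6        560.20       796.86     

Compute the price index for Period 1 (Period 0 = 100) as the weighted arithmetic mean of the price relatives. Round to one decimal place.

paper pulp: 6.9 × (940.30/760.48) = 6.9 × 1.236456 = 8.5315
wool: 26.4 × (10.24/10.46) = 26.4 × 0.978967 = 25.8447
cement: 8.1 × (8.22/10.79) = 8.1 × 0.761816 = 6.1707
timber: 25.9 × (361.87/392.71) = 25.9 × 0.921469 = 23.8660
sand: 8.1 × (28.86/21.51) = 8.1 × 1.341702 = 10.8678
fertiliser: 24.6 × (796.86/560.20) = 24.6 × 1.422456 = 34.9924
Index = Σ wᵢ·(p₁ᵢ/p₀ᵢ) = 8.5315 + 25.8447 + 6.1707 + 23.8660 + 10.8678 + 34.9924 = 110.2732

110.3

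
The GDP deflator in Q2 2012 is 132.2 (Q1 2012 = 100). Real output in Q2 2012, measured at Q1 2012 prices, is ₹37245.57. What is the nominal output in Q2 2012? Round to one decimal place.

49238.6

Nominal = Real × (Index/100) = 37245.57 × (132.2/100)
        = 37245.57 × 1.322 = 49238.6435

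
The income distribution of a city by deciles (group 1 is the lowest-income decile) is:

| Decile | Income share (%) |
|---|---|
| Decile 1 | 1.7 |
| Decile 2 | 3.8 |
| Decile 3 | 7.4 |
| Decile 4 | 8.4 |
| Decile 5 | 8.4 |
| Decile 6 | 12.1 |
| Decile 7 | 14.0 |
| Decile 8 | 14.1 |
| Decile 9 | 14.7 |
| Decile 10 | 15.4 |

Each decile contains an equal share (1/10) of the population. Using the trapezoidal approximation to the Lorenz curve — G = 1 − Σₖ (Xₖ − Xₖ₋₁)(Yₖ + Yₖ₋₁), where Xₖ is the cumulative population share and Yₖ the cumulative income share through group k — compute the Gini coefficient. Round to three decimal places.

Cumulative income shares Yₖ: 0.0170, 0.0550, 0.1290, 0.2130, 0.2970, 0.4180, 0.5580, 0.6990, 0.8460, 1.0000
Σ (Xₖ−Xₖ₋₁)(Yₖ+Yₖ₋₁) = (1/10)(0.0170+0.0000) + (1/10)(0.0550+0.0170) + (1/10)(0.1290+0.0550) + (1/10)(0.2130+0.1290) + (1/10)(0.2970+0.2130) + (1/10)(0.4180+0.2970) + (1/10)(0.5580+0.4180) + (1/10)(0.6990+0.5580) + (1/10)(0.8460+0.6990) + (1/10)(1.0000+0.8460)
  = 0.0017 + 0.0072 + 0.0184 + 0.0342 + 0.0510 + 0.0715 + 0.0976 + 0.1257 + 0.1545 + 0.1846 = 0.7464
G = 1 − 0.7464 = 0.2536

0.254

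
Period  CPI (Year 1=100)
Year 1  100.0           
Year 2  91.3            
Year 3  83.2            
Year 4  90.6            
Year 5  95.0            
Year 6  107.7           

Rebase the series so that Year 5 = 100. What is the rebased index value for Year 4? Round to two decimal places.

Rebased(Year 4) = 90.6 / 95.0 × 100 = 95.3684

95.37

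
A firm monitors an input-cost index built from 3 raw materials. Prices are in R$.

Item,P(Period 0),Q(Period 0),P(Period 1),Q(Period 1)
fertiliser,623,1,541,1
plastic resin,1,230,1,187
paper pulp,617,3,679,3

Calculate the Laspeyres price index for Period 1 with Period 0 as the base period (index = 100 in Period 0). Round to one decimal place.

Laspeyres price index uses base-period quantities as weights.
ΣP(Period 1)·Q(Period 0) = 541×1 + 1×230 + 679×3 = 541 + 230 + 2037 = 2808
ΣP(Period 0)·Q(Period 0) = 623×1 + 1×230 + 617×3 = 623 + 230 + 1851 = 2704
Index = 2808 / 2704 × 100 = 103.8462

103.8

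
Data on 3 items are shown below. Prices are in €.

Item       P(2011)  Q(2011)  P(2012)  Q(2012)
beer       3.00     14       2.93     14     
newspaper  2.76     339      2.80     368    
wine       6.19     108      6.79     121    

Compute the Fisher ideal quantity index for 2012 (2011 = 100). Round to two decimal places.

Laspeyres component (base-period weights):
ΣP(2011)Q(2012) = 3.00×14 + 2.76×368 + 6.19×121 = 42 + 1015.68 + 748.99 = 1806.67
ΣP(2011)Q(2011) = 3.00×14 + 2.76×339 + 6.19×108 = 42 + 935.64 + 668.52 = 1646.16
L = 1806.67 / 1646.16 × 100 = 109.7506
Paasche component (current-period weights):
ΣP(2012)Q(2012) = 2.93×14 + 2.80×368 + 6.79×121 = 41.02 + 1030.4 + 821.59 = 1893.01
ΣP(2012)Q(2011) = 2.93×14 + 2.80×339 + 6.79×108 = 41.02 + 949.2 + 733.32 = 1723.54
P = 1893.01 / 1723.54 × 100 = 109.8327
Fisher = √(L × P) = √(109.7506 × 109.8327) = 109.7916

109.79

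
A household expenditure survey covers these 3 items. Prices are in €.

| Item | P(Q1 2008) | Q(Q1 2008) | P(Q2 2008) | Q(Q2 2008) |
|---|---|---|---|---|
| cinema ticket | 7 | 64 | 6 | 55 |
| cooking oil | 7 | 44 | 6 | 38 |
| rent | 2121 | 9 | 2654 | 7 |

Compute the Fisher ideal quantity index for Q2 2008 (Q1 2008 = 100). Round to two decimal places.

Laspeyres component (base-period weights):
ΣP(Q1 2008)Q(Q2 2008) = 7×55 + 7×38 + 2121×7 = 385 + 266 + 14847 = 15498
ΣP(Q1 2008)Q(Q1 2008) = 7×64 + 7×44 + 2121×9 = 448 + 308 + 19089 = 19845
L = 15498 / 19845 × 100 = 78.0952
Paasche component (current-period weights):
ΣP(Q2 2008)Q(Q2 2008) = 6×55 + 6×38 + 2654×7 = 330 + 228 + 18578 = 19136
ΣP(Q2 2008)Q(Q1 2008) = 6×64 + 6×44 + 2654×9 = 384 + 264 + 23886 = 24534
P = 19136 / 24534 × 100 = 77.9979
Fisher = √(L × P) = √(78.0952 × 77.9979) = 78.0465

78.05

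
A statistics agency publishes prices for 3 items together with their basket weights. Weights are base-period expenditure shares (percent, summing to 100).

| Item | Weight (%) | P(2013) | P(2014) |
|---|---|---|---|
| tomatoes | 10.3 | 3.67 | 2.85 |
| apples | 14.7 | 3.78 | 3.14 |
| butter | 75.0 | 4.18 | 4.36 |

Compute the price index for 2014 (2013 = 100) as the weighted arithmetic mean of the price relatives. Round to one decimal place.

98.4

tomatoes: 10.3 × (2.85/3.67) = 10.3 × 0.776567 = 7.9986
apples: 14.7 × (3.14/3.78) = 14.7 × 0.830688 = 12.2111
butter: 75.0 × (4.36/4.18) = 75.0 × 1.043062 = 78.2297
Index = Σ wᵢ·(p₁ᵢ/p₀ᵢ) = 7.9986 + 12.2111 + 78.2297 = 98.4394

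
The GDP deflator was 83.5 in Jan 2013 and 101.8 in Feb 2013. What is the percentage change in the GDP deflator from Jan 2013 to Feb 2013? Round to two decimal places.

21.92%

Change = (101.8 − 83.5) / 83.5 × 100
       = 18.3 / 83.5 × 100 = 21.9162%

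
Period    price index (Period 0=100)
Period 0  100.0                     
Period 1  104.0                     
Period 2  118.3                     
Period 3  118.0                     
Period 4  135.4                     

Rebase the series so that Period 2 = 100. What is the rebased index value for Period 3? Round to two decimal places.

99.75

Rebased(Period 3) = 118.0 / 118.3 × 100 = 99.7464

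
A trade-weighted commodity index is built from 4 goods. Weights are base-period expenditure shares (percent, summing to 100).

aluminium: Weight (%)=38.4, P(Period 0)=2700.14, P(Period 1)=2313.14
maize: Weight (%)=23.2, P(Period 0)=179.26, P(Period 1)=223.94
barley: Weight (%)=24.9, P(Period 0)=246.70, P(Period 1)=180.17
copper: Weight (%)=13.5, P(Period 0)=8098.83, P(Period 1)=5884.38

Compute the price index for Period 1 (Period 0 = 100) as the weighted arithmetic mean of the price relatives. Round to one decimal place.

89.9

aluminium: 38.4 × (2313.14/2700.14) = 38.4 × 0.856674 = 32.8963
maize: 23.2 × (223.94/179.26) = 23.2 × 1.249247 = 28.9825
barley: 24.9 × (180.17/246.70) = 24.9 × 0.730320 = 18.1850
copper: 13.5 × (5884.38/8098.83) = 13.5 × 0.726572 = 9.8087
Index = Σ wᵢ·(p₁ᵢ/p₀ᵢ) = 32.8963 + 28.9825 + 18.1850 + 9.8087 = 89.8725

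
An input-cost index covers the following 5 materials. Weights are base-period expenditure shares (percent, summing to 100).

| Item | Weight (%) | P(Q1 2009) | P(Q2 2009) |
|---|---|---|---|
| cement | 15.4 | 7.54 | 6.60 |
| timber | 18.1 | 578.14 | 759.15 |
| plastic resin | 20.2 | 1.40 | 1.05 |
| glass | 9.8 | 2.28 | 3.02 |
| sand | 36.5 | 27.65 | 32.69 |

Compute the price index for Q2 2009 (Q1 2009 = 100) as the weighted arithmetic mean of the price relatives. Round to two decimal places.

cement: 15.4 × (6.60/7.54) = 15.4 × 0.875332 = 13.4801
timber: 18.1 × (759.15/578.14) = 18.1 × 1.313090 = 23.7669
plastic resin: 20.2 × (1.05/1.40) = 20.2 × 0.750000 = 15.1500
glass: 9.8 × (3.02/2.28) = 9.8 × 1.324561 = 12.9807
sand: 36.5 × (32.69/27.65) = 36.5 × 1.182278 = 43.1532
Index = Σ wᵢ·(p₁ᵢ/p₀ᵢ) = 13.4801 + 23.7669 + 15.1500 + 12.9807 + 43.1532 = 108.5309

108.53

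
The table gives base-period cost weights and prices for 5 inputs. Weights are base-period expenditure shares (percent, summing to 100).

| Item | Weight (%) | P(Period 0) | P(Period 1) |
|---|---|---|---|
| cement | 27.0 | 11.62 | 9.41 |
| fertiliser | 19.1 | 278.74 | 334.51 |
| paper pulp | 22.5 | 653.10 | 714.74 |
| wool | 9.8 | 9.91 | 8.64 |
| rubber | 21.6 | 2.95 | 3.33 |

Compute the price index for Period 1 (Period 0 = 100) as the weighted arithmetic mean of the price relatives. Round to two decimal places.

cement: 27.0 × (9.41/11.62) = 27.0 × 0.809811 = 21.8649
fertiliser: 19.1 × (334.51/278.74) = 19.1 × 1.200079 = 22.9215
paper pulp: 22.5 × (714.74/653.10) = 22.5 × 1.094381 = 24.6236
wool: 9.8 × (8.64/9.91) = 9.8 × 0.871847 = 8.5441
rubber: 21.6 × (3.33/2.95) = 21.6 × 1.128814 = 24.3824
Index = Σ wᵢ·(p₁ᵢ/p₀ᵢ) = 21.8649 + 22.9215 + 24.6236 + 8.5441 + 24.3824 = 102.3364

102.34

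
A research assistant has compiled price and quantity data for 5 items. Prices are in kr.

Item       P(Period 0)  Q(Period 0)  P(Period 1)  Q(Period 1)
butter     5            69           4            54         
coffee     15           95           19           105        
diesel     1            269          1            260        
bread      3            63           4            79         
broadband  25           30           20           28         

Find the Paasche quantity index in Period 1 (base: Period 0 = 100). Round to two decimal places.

Paasche quantity index uses current-period prices as weights.
ΣP(Period 1)·Q(Period 1) = 4×54 + 19×105 + 1×260 + 4×79 + 20×28 = 216 + 1995 + 260 + 316 + 560 = 3347
ΣP(Period 1)·Q(Period 0) = 4×69 + 19×95 + 1×269 + 4×63 + 20×30 = 276 + 1805 + 269 + 252 + 600 = 3202
Index = 3347 / 3202 × 100 = 104.5284

104.53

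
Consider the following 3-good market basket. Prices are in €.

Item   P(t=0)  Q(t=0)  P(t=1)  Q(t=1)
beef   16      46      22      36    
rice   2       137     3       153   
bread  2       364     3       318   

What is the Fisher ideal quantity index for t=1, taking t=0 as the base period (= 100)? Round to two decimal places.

87.51

Laspeyres component (base-period weights):
ΣP(t=0)Q(t=1) = 16×36 + 2×153 + 2×318 = 576 + 306 + 636 = 1518
ΣP(t=0)Q(t=0) = 16×46 + 2×137 + 2×364 = 736 + 274 + 728 = 1738
L = 1518 / 1738 × 100 = 87.3418
Paasche component (current-period weights):
ΣP(t=1)Q(t=1) = 22×36 + 3×153 + 3×318 = 792 + 459 + 954 = 2205
ΣP(t=1)Q(t=0) = 22×46 + 3×137 + 3×364 = 1012 + 411 + 1092 = 2515
P = 2205 / 2515 × 100 = 87.6740
Fisher = √(L × P) = √(87.3418 × 87.6740) = 87.5077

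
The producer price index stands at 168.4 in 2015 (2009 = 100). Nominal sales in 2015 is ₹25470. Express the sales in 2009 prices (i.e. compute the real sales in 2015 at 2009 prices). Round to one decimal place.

15124.7

Real = Nominal ÷ (Index/100) = 25470 ÷ (168.4/100)
     = 25470 ÷ 1.684 = 15124.7031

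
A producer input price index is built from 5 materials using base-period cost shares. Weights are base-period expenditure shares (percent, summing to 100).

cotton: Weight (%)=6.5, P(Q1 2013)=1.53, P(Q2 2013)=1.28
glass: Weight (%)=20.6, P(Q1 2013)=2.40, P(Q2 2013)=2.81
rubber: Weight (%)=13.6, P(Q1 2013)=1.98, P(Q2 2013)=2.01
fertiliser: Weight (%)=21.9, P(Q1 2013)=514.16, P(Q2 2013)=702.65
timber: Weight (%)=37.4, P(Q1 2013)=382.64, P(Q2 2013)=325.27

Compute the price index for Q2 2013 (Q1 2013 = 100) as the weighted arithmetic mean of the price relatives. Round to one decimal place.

105.1

cotton: 6.5 × (1.28/1.53) = 6.5 × 0.836601 = 5.4379
glass: 20.6 × (2.81/2.40) = 20.6 × 1.170833 = 24.1192
rubber: 13.6 × (2.01/1.98) = 13.6 × 1.015152 = 13.8061
fertiliser: 21.9 × (702.65/514.16) = 21.9 × 1.366598 = 29.9285
timber: 37.4 × (325.27/382.64) = 37.4 × 0.850068 = 31.7925
Index = Σ wᵢ·(p₁ᵢ/p₀ᵢ) = 5.4379 + 24.1192 + 13.8061 + 29.9285 + 31.7925 = 105.0842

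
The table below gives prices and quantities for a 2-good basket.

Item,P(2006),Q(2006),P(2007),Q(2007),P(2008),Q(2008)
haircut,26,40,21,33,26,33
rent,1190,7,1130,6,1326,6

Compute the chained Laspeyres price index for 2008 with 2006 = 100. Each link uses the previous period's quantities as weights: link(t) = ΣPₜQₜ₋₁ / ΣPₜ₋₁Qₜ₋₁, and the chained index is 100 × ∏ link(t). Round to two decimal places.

110.14

Link 2006→2007:
ΣP(2007)Q(2006) = 21×40 + 1130×7 = 840 + 7910 = 8750
ΣP(2006)Q(2006) = 26×40 + 1190×7 = 1040 + 8330 = 9370
link = 8750/9370 = 0.933831
Link 2007→2008:
ΣP(2008)Q(2007) = 26×33 + 1326×6 = 858 + 7956 = 8814
ΣP(2007)Q(2007) = 21×33 + 1130×6 = 693 + 6780 = 7473
link = 8814/7473 = 1.179446
Chained index = 100 × 0.933831 × 1.179446 = 110.1404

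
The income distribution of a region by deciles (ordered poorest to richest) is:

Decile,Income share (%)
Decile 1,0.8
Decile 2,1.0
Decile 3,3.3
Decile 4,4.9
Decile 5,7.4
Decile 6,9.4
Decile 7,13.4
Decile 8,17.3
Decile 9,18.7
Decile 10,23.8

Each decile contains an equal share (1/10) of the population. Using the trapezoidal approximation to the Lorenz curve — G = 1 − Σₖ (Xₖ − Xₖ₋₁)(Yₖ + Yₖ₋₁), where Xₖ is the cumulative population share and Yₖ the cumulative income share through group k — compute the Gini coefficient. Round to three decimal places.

0.428

Cumulative income shares Yₖ: 0.0080, 0.0180, 0.0510, 0.1000, 0.1740, 0.2680, 0.4020, 0.5750, 0.7620, 1.0000
Σ (Xₖ−Xₖ₋₁)(Yₖ+Yₖ₋₁) = (1/10)(0.0080+0.0000) + (1/10)(0.0180+0.0080) + (1/10)(0.0510+0.0180) + (1/10)(0.1000+0.0510) + (1/10)(0.1740+0.1000) + (1/10)(0.2680+0.1740) + (1/10)(0.4020+0.2680) + (1/10)(0.5750+0.4020) + (1/10)(0.7620+0.5750) + (1/10)(1.0000+0.7620)
  = 0.0008 + 0.0026 + 0.0069 + 0.0151 + 0.0274 + 0.0442 + 0.0670 + 0.0977 + 0.1337 + 0.1762 = 0.5716
G = 1 − 0.5716 = 0.4284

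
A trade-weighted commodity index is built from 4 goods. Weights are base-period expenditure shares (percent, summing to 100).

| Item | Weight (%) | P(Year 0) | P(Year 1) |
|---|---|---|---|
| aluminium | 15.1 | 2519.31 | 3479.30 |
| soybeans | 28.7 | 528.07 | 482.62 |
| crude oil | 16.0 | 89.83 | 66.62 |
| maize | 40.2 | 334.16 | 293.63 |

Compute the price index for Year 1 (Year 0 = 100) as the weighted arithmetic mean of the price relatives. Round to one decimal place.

aluminium: 15.1 × (3479.30/2519.31) = 15.1 × 1.381053 = 20.8539
soybeans: 28.7 × (482.62/528.07) = 28.7 × 0.913932 = 26.2298
crude oil: 16.0 × (66.62/89.83) = 16.0 × 0.741623 = 11.8660
maize: 40.2 × (293.63/334.16) = 40.2 × 0.878711 = 35.3242
Index = Σ wᵢ·(p₁ᵢ/p₀ᵢ) = 20.8539 + 26.2298 + 11.8660 + 35.3242 = 94.2739

94.3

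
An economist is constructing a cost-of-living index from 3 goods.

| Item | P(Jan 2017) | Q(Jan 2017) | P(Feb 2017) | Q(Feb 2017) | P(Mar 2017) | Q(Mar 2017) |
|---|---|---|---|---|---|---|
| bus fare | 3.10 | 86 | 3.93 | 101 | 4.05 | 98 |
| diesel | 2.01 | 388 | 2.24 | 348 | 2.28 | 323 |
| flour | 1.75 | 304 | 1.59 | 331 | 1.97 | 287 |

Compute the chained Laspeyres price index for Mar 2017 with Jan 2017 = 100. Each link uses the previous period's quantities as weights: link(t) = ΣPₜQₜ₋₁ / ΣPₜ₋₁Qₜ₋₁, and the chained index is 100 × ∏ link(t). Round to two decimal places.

Link Jan 2017→Feb 2017:
ΣP(Feb 2017)Q(Jan 2017) = 3.93×86 + 2.24×388 + 1.59×304 = 337.98 + 869.12 + 483.36 = 1690.46
ΣP(Jan 2017)Q(Jan 2017) = 3.10×86 + 2.01×388 + 1.75×304 = 266.6 + 779.88 + 532 = 1578.48
link = 1690.46/1578.48 = 1.070942
Link Feb 2017→Mar 2017:
ΣP(Mar 2017)Q(Feb 2017) = 4.05×101 + 2.28×348 + 1.97×331 = 409.05 + 793.44 + 652.07 = 1854.56
ΣP(Feb 2017)Q(Feb 2017) = 3.93×101 + 2.24×348 + 1.59×331 = 396.93 + 779.52 + 526.29 = 1702.74
link = 1854.56/1702.74 = 1.089162
Chained index = 100 × 1.070942 × 1.089162 = 116.6429

116.64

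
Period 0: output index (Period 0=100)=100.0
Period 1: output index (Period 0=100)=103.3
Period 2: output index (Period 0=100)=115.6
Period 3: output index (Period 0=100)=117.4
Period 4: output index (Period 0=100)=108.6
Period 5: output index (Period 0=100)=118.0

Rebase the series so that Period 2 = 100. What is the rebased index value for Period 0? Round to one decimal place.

86.5

Rebased(Period 0) = 100.0 / 115.6 × 100 = 86.5052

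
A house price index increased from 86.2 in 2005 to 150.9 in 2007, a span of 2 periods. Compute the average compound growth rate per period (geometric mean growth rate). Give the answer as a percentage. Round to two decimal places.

Growth factor = (150.9/86.2)^(1/2) = (1.750580)^(1/2) = 1.323095
Growth rate = 1.323095 − 1 = 0.323095 = 32.3095%

32.31%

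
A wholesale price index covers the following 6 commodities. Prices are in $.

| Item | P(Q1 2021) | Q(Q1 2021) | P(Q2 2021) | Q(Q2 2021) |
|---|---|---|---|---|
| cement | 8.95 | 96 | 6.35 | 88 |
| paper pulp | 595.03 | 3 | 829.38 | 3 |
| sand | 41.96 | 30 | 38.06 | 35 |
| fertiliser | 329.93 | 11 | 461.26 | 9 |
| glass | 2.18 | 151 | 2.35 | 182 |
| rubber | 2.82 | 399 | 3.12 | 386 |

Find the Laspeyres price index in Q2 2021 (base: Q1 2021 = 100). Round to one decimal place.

Laspeyres price index uses base-period quantities as weights.
ΣP(Q2 2021)·Q(Q1 2021) = 6.35×96 + 829.38×3 + 38.06×30 + 461.26×11 + 2.35×151 + 3.12×399 = 609.6 + 2488.14 + 1141.8 + 5073.86 + 354.85 + 1244.88 = 10913.13
ΣP(Q1 2021)·Q(Q1 2021) = 8.95×96 + 595.03×3 + 41.96×30 + 329.93×11 + 2.18×151 + 2.82×399 = 859.2 + 1785.09 + 1258.8 + 3629.23 + 329.18 + 1125.18 = 8986.68
Index = 10913.13 / 8986.68 × 100 = 121.4367

121.4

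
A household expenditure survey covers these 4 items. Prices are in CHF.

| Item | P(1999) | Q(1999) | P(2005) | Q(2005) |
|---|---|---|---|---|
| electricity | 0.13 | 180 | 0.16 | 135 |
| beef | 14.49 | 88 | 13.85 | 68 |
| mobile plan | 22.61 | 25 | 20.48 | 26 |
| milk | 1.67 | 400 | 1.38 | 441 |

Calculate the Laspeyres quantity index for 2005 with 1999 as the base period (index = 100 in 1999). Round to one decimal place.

91.9

Laspeyres quantity index uses base-period prices as weights.
ΣP(1999)·Q(2005) = 0.13×135 + 14.49×68 + 22.61×26 + 1.67×441 = 17.55 + 985.32 + 587.86 + 736.47 = 2327.2
ΣP(1999)·Q(1999) = 0.13×180 + 14.49×88 + 22.61×25 + 1.67×400 = 23.4 + 1275.12 + 565.25 + 668 = 2531.77
Index = 2327.2 / 2531.77 × 100 = 91.9199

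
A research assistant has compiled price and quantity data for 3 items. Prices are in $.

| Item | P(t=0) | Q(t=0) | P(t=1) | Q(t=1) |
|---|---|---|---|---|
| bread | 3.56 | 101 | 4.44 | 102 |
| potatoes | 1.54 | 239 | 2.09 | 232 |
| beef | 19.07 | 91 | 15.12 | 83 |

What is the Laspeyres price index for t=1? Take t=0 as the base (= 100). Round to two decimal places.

Laspeyres price index uses base-period quantities as weights.
ΣP(t=1)·Q(t=0) = 4.44×101 + 2.09×239 + 15.12×91 = 448.44 + 499.51 + 1375.92 = 2323.87
ΣP(t=0)·Q(t=0) = 3.56×101 + 1.54×239 + 19.07×91 = 359.56 + 368.06 + 1735.37 = 2462.99
Index = 2323.87 / 2462.99 × 100 = 94.3516

94.35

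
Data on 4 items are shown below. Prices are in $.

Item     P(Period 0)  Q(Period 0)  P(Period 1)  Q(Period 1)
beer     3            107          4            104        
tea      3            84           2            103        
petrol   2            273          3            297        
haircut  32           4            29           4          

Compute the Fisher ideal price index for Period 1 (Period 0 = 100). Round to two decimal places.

122.03

Laspeyres component (base-period weights):
ΣP(Period 1)Q(Period 0) = 4×107 + 2×84 + 3×273 + 29×4 = 428 + 168 + 819 + 116 = 1531
ΣP(Period 0)Q(Period 0) = 3×107 + 3×84 + 2×273 + 32×4 = 321 + 252 + 546 + 128 = 1247
L = 1531 / 1247 × 100 = 122.7747
Paasche component (current-period weights):
ΣP(Period 1)Q(Period 1) = 4×104 + 2×103 + 3×297 + 29×4 = 416 + 206 + 891 + 116 = 1629
ΣP(Period 0)Q(Period 1) = 3×104 + 3×103 + 2×297 + 32×4 = 312 + 309 + 594 + 128 = 1343
P = 1629 / 1343 × 100 = 121.2956
Fisher = √(L × P) = √(122.7747 × 121.2956) = 122.0329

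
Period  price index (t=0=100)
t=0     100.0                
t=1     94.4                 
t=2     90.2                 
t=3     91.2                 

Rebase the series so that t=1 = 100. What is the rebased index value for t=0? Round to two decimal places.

105.93

Rebased(t=0) = 100.0 / 94.4 × 100 = 105.9322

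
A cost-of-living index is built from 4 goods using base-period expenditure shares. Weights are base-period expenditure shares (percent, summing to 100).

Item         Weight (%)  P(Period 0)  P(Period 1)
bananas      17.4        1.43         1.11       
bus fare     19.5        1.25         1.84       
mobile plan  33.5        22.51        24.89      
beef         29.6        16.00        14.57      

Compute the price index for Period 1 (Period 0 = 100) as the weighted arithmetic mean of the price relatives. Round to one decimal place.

bananas: 17.4 × (1.11/1.43) = 17.4 × 0.776224 = 13.5063
bus fare: 19.5 × (1.84/1.25) = 19.5 × 1.472000 = 28.7040
mobile plan: 33.5 × (24.89/22.51) = 33.5 × 1.105731 = 37.0420
beef: 29.6 × (14.57/16.00) = 29.6 × 0.910625 = 26.9545
Index = Σ wᵢ·(p₁ᵢ/p₀ᵢ) = 13.5063 + 28.7040 + 37.0420 + 26.9545 = 106.2068

106.2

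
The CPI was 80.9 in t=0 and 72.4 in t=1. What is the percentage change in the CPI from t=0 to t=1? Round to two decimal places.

Change = (72.4 − 80.9) / 80.9 × 100
       = -8.5 / 80.9 × 100 = -10.5068%

-10.51%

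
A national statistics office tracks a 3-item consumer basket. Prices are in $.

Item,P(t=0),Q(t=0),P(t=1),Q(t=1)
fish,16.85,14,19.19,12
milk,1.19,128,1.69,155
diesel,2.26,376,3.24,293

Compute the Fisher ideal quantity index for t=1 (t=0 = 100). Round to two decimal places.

84.68

Laspeyres component (base-period weights):
ΣP(t=0)Q(t=1) = 16.85×12 + 1.19×155 + 2.26×293 = 202.2 + 184.45 + 662.18 = 1048.83
ΣP(t=0)Q(t=0) = 16.85×14 + 1.19×128 + 2.26×376 = 235.9 + 152.32 + 849.76 = 1237.98
L = 1048.83 / 1237.98 × 100 = 84.7211
Paasche component (current-period weights):
ΣP(t=1)Q(t=1) = 19.19×12 + 1.69×155 + 3.24×293 = 230.28 + 261.95 + 949.32 = 1441.55
ΣP(t=1)Q(t=0) = 19.19×14 + 1.69×128 + 3.24×376 = 268.66 + 216.32 + 1218.24 = 1703.22
P = 1441.55 / 1703.22 × 100 = 84.6367
Fisher = √(L × P) = √(84.7211 × 84.6367) = 84.6789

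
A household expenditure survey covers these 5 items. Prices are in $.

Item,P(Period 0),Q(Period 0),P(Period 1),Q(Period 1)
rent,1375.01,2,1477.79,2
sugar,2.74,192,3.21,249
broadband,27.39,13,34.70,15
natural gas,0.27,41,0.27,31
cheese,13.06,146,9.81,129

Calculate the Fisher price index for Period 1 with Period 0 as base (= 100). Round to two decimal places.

99.36

Laspeyres component (base-period weights):
ΣP(Period 1)Q(Period 0) = 1477.79×2 + 3.21×192 + 34.70×13 + 0.27×41 + 9.81×146 = 2955.58 + 616.32 + 451.1 + 11.07 + 1432.26 = 5466.33
ΣP(Period 0)Q(Period 0) = 1375.01×2 + 2.74×192 + 27.39×13 + 0.27×41 + 13.06×146 = 2750.02 + 526.08 + 356.07 + 11.07 + 1906.76 = 5550
L = 5466.33 / 5550 × 100 = 98.4924
Paasche component (current-period weights):
ΣP(Period 1)Q(Period 1) = 1477.79×2 + 3.21×249 + 34.70×15 + 0.27×31 + 9.81×129 = 2955.58 + 799.29 + 520.5 + 8.37 + 1265.49 = 5549.23
ΣP(Period 0)Q(Period 1) = 1375.01×2 + 2.74×249 + 27.39×15 + 0.27×31 + 13.06×129 = 2750.02 + 682.26 + 410.85 + 8.37 + 1684.74 = 5536.24
P = 5549.23 / 5536.24 × 100 = 100.2346
Fisher = √(L × P) = √(98.4924 × 100.2346) = 99.3597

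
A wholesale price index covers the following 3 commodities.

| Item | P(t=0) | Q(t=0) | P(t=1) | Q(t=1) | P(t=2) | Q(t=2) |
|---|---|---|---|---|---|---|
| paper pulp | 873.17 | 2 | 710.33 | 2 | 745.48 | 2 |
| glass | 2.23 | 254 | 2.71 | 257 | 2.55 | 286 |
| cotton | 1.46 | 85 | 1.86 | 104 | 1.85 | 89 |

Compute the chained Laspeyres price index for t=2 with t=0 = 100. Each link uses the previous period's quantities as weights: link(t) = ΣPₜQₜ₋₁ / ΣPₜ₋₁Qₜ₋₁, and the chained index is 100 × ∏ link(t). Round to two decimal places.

94.17

Link t=0→t=1:
ΣP(t=1)Q(t=0) = 710.33×2 + 2.71×254 + 1.86×85 = 1420.66 + 688.34 + 158.1 = 2267.1
ΣP(t=0)Q(t=0) = 873.17×2 + 2.23×254 + 1.46×85 = 1746.34 + 566.42 + 124.1 = 2436.86
link = 2267.1/2436.86 = 0.930337
Link t=1→t=2:
ΣP(t=2)Q(t=1) = 745.48×2 + 2.55×257 + 1.85×104 = 1490.96 + 655.35 + 192.4 = 2338.71
ΣP(t=1)Q(t=1) = 710.33×2 + 2.71×257 + 1.86×104 = 1420.66 + 696.47 + 193.44 = 2310.57
link = 2338.71/2310.57 = 1.012179
Chained index = 100 × 0.930337 × 1.012179 = 94.1667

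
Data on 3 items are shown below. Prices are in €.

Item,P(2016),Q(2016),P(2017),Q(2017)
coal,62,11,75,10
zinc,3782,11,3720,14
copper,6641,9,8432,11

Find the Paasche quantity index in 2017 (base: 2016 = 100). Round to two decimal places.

123.76

Paasche quantity index uses current-period prices as weights.
ΣP(2017)·Q(2017) = 75×10 + 3720×14 + 8432×11 = 750 + 52080 + 92752 = 145582
ΣP(2017)·Q(2016) = 75×11 + 3720×11 + 8432×9 = 825 + 40920 + 75888 = 117633
Index = 145582 / 117633 × 100 = 123.7595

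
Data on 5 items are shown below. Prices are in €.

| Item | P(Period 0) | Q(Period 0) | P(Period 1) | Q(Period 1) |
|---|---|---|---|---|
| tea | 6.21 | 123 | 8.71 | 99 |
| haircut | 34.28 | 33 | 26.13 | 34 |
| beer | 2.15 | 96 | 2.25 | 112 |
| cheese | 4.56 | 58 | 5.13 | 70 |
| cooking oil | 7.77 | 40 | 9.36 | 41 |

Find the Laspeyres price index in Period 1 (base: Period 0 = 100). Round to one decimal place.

Laspeyres price index uses base-period quantities as weights.
ΣP(Period 1)·Q(Period 0) = 8.71×123 + 26.13×33 + 2.25×96 + 5.13×58 + 9.36×40 = 1071.33 + 862.29 + 216 + 297.54 + 374.4 = 2821.56
ΣP(Period 0)·Q(Period 0) = 6.21×123 + 34.28×33 + 2.15×96 + 4.56×58 + 7.77×40 = 763.83 + 1131.24 + 206.4 + 264.48 + 310.8 = 2676.75
Index = 2821.56 / 2676.75 × 100 = 105.4099

105.4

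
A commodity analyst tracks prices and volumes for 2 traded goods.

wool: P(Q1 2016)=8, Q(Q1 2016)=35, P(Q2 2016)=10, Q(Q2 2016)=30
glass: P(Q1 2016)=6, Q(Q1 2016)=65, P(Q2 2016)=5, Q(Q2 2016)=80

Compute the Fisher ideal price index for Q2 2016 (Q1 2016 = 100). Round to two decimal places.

Laspeyres component (base-period weights):
ΣP(Q2 2016)Q(Q1 2016) = 10×35 + 5×65 = 350 + 325 = 675
ΣP(Q1 2016)Q(Q1 2016) = 8×35 + 6×65 = 280 + 390 = 670
L = 675 / 670 × 100 = 100.7463
Paasche component (current-period weights):
ΣP(Q2 2016)Q(Q2 2016) = 10×30 + 5×80 = 300 + 400 = 700
ΣP(Q1 2016)Q(Q2 2016) = 8×30 + 6×80 = 240 + 480 = 720
P = 700 / 720 × 100 = 97.2222
Fisher = √(L × P) = √(100.7463 × 97.2222) = 98.9686

98.97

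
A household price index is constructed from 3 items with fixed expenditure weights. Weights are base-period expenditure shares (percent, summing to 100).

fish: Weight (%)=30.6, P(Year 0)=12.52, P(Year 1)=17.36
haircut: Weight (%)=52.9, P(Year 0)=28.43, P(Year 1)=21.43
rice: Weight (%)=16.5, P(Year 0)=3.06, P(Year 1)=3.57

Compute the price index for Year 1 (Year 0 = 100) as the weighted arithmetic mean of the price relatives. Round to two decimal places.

101.55

fish: 30.6 × (17.36/12.52) = 30.6 × 1.386581 = 42.4294
haircut: 52.9 × (21.43/28.43) = 52.9 × 0.753781 = 39.8750
rice: 16.5 × (3.57/3.06) = 16.5 × 1.166667 = 19.2500
Index = Σ wᵢ·(p₁ᵢ/p₀ᵢ) = 42.4294 + 39.8750 + 19.2500 = 101.5544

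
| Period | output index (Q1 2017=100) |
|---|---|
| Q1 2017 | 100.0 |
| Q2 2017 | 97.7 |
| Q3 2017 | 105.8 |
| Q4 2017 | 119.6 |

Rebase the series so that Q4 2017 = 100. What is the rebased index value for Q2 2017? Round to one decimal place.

Rebased(Q2 2017) = 97.7 / 119.6 × 100 = 81.6890

81.7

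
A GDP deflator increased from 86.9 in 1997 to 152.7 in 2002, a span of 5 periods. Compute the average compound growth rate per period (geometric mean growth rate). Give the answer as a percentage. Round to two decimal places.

Growth factor = (152.7/86.9)^(1/5) = (1.757192)^(1/5) = 1.119345
Growth rate = 1.119345 − 1 = 0.119345 = 11.9345%

11.93%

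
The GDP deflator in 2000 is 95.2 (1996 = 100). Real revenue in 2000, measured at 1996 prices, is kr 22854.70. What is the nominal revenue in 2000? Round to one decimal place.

21757.7

Nominal = Real × (Index/100) = 22854.70 × (95.2/100)
        = 22854.70 × 0.952 = 21757.6744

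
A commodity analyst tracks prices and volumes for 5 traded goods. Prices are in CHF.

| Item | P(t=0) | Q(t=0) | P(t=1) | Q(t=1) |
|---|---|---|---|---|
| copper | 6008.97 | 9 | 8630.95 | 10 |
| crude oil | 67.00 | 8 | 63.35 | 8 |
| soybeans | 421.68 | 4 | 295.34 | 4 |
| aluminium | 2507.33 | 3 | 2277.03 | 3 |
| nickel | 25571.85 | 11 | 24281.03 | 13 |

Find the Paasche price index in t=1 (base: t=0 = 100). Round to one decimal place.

Paasche price index uses current-period quantities as weights.
ΣP(t=1)·Q(t=1) = 8630.95×10 + 63.35×8 + 295.34×4 + 2277.03×3 + 24281.03×13 = 86309.5 + 506.8 + 1181.36 + 6831.09 + 315653.39 = 410482.14
ΣP(t=0)·Q(t=1) = 6008.97×10 + 67.00×8 + 421.68×4 + 2507.33×3 + 25571.85×13 = 60089.7 + 536 + 1686.72 + 7521.99 + 332434.05 = 402268.46
Index = 410482.14 / 402268.46 × 100 = 102.0418

102.0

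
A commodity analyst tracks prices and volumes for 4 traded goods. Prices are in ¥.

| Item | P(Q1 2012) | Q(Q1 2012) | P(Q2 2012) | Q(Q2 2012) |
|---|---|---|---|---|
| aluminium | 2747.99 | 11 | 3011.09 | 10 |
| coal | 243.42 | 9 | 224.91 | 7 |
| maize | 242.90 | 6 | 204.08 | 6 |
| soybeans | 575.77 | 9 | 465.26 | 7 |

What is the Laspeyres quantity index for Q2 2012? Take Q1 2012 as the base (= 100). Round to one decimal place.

88.8

Laspeyres quantity index uses base-period prices as weights.
ΣP(Q1 2012)·Q(Q2 2012) = 2747.99×10 + 243.42×7 + 242.90×6 + 575.77×7 = 27479.9 + 1703.94 + 1457.4 + 4030.39 = 34671.63
ΣP(Q1 2012)·Q(Q1 2012) = 2747.99×11 + 243.42×9 + 242.90×6 + 575.77×9 = 30227.89 + 2190.78 + 1457.4 + 5181.93 = 39058
Index = 34671.63 / 39058 × 100 = 88.7696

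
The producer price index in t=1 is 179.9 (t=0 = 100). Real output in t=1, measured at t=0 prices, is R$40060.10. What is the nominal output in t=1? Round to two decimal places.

Nominal = Real × (Index/100) = 40060.10 × (179.9/100)
        = 40060.10 × 1.799 = 72068.1199

72068.12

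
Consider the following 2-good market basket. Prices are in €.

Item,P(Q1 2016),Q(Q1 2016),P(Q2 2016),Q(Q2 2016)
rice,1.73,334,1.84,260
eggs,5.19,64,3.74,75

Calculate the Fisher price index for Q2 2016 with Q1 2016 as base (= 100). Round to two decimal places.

Laspeyres component (base-period weights):
ΣP(Q2 2016)Q(Q1 2016) = 1.84×334 + 3.74×64 = 614.56 + 239.36 = 853.92
ΣP(Q1 2016)Q(Q1 2016) = 1.73×334 + 5.19×64 = 577.82 + 332.16 = 909.98
L = 853.92 / 909.98 × 100 = 93.8394
Paasche component (current-period weights):
ΣP(Q2 2016)Q(Q2 2016) = 1.84×260 + 3.74×75 = 478.4 + 280.5 = 758.9
ΣP(Q1 2016)Q(Q2 2016) = 1.73×260 + 5.19×75 = 449.8 + 389.25 = 839.05
P = 758.9 / 839.05 × 100 = 90.4475
Fisher = √(L × P) = √(93.8394 × 90.4475) = 92.1279

92.13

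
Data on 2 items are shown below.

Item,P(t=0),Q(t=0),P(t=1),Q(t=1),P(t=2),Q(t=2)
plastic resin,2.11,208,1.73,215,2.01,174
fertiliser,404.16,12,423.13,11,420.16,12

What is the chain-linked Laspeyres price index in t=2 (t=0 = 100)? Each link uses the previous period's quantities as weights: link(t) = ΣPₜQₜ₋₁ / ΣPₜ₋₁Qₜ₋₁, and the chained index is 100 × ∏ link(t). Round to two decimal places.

103.37

Link t=0→t=1:
ΣP(t=1)Q(t=0) = 1.73×208 + 423.13×12 = 359.84 + 5077.56 = 5437.4
ΣP(t=0)Q(t=0) = 2.11×208 + 404.16×12 = 438.88 + 4849.92 = 5288.8
link = 5437.4/5288.8 = 1.028097
Link t=1→t=2:
ΣP(t=2)Q(t=1) = 2.01×215 + 420.16×11 = 432.15 + 4621.76 = 5053.91
ΣP(t=1)Q(t=1) = 1.73×215 + 423.13×11 = 371.95 + 4654.43 = 5026.38
link = 5053.91/5026.38 = 1.005477
Chained index = 100 × 1.028097 × 1.005477 = 103.3728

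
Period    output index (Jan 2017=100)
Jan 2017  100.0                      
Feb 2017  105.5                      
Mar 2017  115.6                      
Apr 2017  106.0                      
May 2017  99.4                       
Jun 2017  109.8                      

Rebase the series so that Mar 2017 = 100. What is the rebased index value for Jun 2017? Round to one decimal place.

Rebased(Jun 2017) = 109.8 / 115.6 × 100 = 94.9827

95.0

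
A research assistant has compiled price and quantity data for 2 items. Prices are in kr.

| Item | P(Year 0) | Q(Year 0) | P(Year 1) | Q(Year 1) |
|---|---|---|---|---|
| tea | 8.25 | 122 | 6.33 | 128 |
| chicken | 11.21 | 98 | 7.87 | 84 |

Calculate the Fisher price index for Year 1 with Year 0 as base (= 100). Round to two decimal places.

73.49

Laspeyres component (base-period weights):
ΣP(Year 1)Q(Year 0) = 6.33×122 + 7.87×98 = 772.26 + 771.26 = 1543.52
ΣP(Year 0)Q(Year 0) = 8.25×122 + 11.21×98 = 1006.5 + 1098.58 = 2105.08
L = 1543.52 / 2105.08 × 100 = 73.3236
Paasche component (current-period weights):
ΣP(Year 1)Q(Year 1) = 6.33×128 + 7.87×84 = 810.24 + 661.08 = 1471.32
ΣP(Year 0)Q(Year 1) = 8.25×128 + 11.21×84 = 1056 + 941.64 = 1997.64
P = 1471.32 / 1997.64 × 100 = 73.6529
Fisher = √(L × P) = √(73.3236 × 73.6529) = 73.4881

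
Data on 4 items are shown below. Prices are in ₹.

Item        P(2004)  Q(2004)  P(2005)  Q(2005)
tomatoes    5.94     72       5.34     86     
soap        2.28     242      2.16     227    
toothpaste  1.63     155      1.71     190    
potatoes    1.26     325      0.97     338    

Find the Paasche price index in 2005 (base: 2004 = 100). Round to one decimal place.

90.8

Paasche price index uses current-period quantities as weights.
ΣP(2005)·Q(2005) = 5.34×86 + 2.16×227 + 1.71×190 + 0.97×338 = 459.24 + 490.32 + 324.9 + 327.86 = 1602.32
ΣP(2004)·Q(2005) = 5.94×86 + 2.28×227 + 1.63×190 + 1.26×338 = 510.84 + 517.56 + 309.7 + 425.88 = 1763.98
Index = 1602.32 / 1763.98 × 100 = 90.8355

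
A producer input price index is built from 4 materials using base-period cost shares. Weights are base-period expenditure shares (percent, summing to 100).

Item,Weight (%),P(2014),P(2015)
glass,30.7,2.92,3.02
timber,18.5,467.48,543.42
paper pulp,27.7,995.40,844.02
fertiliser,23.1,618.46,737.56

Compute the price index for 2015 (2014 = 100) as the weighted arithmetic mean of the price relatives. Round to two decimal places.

glass: 30.7 × (3.02/2.92) = 30.7 × 1.034247 = 31.7514
timber: 18.5 × (543.42/467.48) = 18.5 × 1.162445 = 21.5052
paper pulp: 27.7 × (844.02/995.40) = 27.7 × 0.847920 = 23.4874
fertiliser: 23.1 × (737.56/618.46) = 23.1 × 1.192575 = 27.5485
Index = Σ wᵢ·(p₁ᵢ/p₀ᵢ) = 31.7514 + 21.5052 + 23.4874 + 27.5485 = 104.2925

104.29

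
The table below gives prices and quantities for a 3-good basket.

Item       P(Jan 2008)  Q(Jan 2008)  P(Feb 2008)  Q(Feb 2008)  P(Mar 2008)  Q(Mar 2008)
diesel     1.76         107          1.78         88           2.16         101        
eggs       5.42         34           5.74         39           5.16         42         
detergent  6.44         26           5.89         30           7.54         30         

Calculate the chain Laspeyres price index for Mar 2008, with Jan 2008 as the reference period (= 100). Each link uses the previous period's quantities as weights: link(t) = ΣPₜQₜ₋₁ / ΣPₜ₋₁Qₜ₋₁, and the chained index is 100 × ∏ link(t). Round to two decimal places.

110.56

Link Jan 2008→Feb 2008:
ΣP(Feb 2008)Q(Jan 2008) = 1.78×107 + 5.74×34 + 5.89×26 = 190.46 + 195.16 + 153.14 = 538.76
ΣP(Jan 2008)Q(Jan 2008) = 1.76×107 + 5.42×34 + 6.44×26 = 188.32 + 184.28 + 167.44 = 540.04
link = 538.76/540.04 = 0.997630
Link Feb 2008→Mar 2008:
ΣP(Mar 2008)Q(Feb 2008) = 2.16×88 + 5.16×39 + 7.54×30 = 190.08 + 201.24 + 226.2 = 617.52
ΣP(Feb 2008)Q(Feb 2008) = 1.78×88 + 5.74×39 + 5.89×30 = 156.64 + 223.86 + 176.7 = 557.2
link = 617.52/557.2 = 1.108256
Chained index = 100 × 0.997630 × 1.108256 = 110.5629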